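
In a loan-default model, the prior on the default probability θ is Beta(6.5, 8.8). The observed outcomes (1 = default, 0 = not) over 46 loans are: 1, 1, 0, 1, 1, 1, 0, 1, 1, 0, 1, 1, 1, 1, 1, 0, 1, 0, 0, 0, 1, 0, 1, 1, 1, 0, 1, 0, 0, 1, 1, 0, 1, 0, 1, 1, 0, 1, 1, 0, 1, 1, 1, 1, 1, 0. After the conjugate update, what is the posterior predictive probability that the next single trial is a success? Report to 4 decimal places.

0.5954

The Beta prior is conjugate to a Binomial/Bernoulli likelihood; the update adds successes to α and failures to β.
Posterior: Beta(α+k, β+n−k) = Beta(6.5+30, 8.8+16) = Beta(36.5, 24.8).
For a single future Bernoulli trial, P(success | data) = α/(α+β) = 0.5954.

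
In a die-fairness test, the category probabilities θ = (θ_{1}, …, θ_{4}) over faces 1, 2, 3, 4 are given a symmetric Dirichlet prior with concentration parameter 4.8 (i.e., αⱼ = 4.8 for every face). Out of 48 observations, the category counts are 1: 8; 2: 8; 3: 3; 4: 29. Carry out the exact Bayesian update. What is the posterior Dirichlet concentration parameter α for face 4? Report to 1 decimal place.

33.8

The Dirichlet prior is conjugate to the Multinomial likelihood: each posterior αⱼ = prior αⱼ + observed count nⱼ.
Posterior concentration: (12.8, 12.8, 7.8, 33.8), total = 67.2.
α_{4} = 4.8 + 29 = 33.8.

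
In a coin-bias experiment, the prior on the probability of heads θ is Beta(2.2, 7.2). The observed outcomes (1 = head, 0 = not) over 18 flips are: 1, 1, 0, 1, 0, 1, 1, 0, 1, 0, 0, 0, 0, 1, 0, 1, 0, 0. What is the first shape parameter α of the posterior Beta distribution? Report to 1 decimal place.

The Beta prior is conjugate to a Binomial/Bernoulli likelihood; the update adds successes to α and failures to β.
Posterior: Beta(α+k, β+n−k) = Beta(2.2+8, 7.2+10) = Beta(10.2, 17.2).
Posterior α = 10.2.

10.2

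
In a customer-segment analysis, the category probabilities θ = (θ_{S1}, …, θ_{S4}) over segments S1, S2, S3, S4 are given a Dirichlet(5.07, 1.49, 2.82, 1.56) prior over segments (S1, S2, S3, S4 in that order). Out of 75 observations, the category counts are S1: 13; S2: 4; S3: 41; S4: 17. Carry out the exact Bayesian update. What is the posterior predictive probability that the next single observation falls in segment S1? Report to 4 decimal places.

The Dirichlet prior is conjugate to the Multinomial likelihood: each posterior αⱼ = prior αⱼ + observed count nⱼ.
Posterior concentration: (18.07, 5.49, 43.82, 18.56), total = 85.94.
P(next = S1 | data) = α_{S1}/Σα = 0.2103.

0.2103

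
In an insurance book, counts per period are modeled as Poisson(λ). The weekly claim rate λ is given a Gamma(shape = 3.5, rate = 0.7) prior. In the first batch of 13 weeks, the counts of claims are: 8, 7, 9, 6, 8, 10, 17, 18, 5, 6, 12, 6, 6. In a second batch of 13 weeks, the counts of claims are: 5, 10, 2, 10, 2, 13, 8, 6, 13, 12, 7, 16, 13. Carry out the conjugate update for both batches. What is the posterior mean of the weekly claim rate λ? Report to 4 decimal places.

With a Gamma(shape α, rate β) prior, the Poisson likelihood is conjugate: the posterior is Gamma(α + ΣXᵢ, β + n).
Batch 1: sum of counts S = 118 over n = 13 weeks.
After batch 1: Gamma(α+S, β+n) = Gamma(3.5+118, 0.7+13) = Gamma(121.5, 13.7).
Batch 2: sum of counts S = 117 over n = 13 weeks.
After batch 2: Gamma(α+S, β+n) = Gamma(121.5+117, 13.7+13) = Gamma(238.5, 26.7).
Posterior mean = α/β = 238.5/26.7 = 8.9326.

8.9326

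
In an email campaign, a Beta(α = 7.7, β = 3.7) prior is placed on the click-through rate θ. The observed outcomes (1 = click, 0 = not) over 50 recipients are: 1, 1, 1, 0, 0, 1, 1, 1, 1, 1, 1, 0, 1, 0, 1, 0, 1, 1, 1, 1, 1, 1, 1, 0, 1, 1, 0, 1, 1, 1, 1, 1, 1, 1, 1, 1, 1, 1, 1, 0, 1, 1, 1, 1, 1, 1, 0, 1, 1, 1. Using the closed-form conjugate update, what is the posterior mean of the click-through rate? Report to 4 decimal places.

0.7932

The Beta prior is conjugate to a Binomial/Bernoulli likelihood; the update adds successes to α and failures to β.
Posterior: Beta(α+k, β+n−k) = Beta(7.7+41, 3.7+9) = Beta(48.7, 12.7).
Posterior mean = α/(α+β) = 48.7/61.4 = 0.7932.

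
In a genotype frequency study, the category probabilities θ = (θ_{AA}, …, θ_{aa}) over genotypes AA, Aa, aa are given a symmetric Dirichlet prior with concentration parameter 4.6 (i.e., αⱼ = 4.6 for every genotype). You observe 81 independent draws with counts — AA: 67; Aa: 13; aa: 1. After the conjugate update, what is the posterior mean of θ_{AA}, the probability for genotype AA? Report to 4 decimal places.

The Dirichlet prior is conjugate to the Multinomial likelihood: each posterior αⱼ = prior αⱼ + observed count nⱼ.
Posterior concentration: (71.6, 17.6, 5.6), total = 94.8.
E[θ_{AA}|data] = α_{AA}/Σα = 71.6/94.8 = 0.7553.

0.7553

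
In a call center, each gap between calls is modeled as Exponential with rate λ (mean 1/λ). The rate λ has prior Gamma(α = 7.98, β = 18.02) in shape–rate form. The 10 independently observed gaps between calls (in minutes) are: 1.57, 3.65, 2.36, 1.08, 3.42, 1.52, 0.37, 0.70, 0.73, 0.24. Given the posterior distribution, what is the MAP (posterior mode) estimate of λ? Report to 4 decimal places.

With a Gamma(shape α, rate β) prior on the exponential rate λ, the posterior after n observations with total T = Σxᵢ is Gamma(α+n, β+T).
Sum of observations T = 15.64 minutes; n = 10.
Posterior: Gamma(7.98+10, 18.02+15.64) = Gamma(17.98, 33.66).
Mode = (α−1)/β = 0.5045.

0.5045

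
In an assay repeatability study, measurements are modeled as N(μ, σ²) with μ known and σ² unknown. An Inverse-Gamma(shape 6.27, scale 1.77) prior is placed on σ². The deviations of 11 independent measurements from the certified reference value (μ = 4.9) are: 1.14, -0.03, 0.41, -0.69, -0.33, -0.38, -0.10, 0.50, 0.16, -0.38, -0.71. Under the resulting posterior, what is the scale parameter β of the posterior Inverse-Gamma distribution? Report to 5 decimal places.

3.33605

With known mean μ and an Inverse-Gamma(α, β) prior on σ², the Normal likelihood is conjugate: posterior is Inv-Gamma(α + n/2, β + Σ(xᵢ−μ)²/2).
Σ(xᵢ−μ)² = (1.14)² + (-0.03)² + (0.41)² + (-0.69)² + (-0.33)² + (-0.38)² + (-0.10)² + (0.50)² + (0.16)² + (-0.38)² + (-0.71)² = 3.1321.
Posterior: Inv-Gamma(6.27 + 11/2, 1.77 + 3.1321/2) = Inv-Gamma(11.77, 3.33605).
Posterior β = 3.33605.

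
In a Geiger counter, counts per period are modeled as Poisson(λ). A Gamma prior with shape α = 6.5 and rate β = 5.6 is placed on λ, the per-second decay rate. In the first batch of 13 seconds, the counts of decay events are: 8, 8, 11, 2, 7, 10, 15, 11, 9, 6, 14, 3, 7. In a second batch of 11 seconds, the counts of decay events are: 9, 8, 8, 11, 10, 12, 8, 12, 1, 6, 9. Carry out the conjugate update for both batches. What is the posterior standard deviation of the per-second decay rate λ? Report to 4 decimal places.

0.4913

With a Gamma(shape α, rate β) prior, the Poisson likelihood is conjugate: the posterior is Gamma(α + ΣXᵢ, β + n).
Batch 1: sum of counts S = 111 over n = 13 seconds.
After batch 1: Gamma(α+S, β+n) = Gamma(6.5+111, 5.6+13) = Gamma(117.5, 18.6).
Batch 2: sum of counts S = 94 over n = 11 seconds.
After batch 2: Gamma(α+S, β+n) = Gamma(117.5+94, 18.6+11) = Gamma(211.5, 29.6).
SD = √α/β = √211.5/29.6 = 0.4913.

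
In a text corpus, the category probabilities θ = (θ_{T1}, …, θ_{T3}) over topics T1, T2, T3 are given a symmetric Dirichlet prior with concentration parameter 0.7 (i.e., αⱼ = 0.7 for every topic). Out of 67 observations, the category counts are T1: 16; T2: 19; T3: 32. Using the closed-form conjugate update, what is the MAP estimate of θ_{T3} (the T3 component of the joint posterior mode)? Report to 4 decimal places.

The Dirichlet prior is conjugate to the Multinomial likelihood: each posterior αⱼ = prior αⱼ + observed count nⱼ.
Posterior concentration: (16.7, 19.7, 32.7), total = 69.1.
Joint mode component: (α_{T3}−1)/(Σα−K) = 31.7/66.1 = 0.4796.

0.4796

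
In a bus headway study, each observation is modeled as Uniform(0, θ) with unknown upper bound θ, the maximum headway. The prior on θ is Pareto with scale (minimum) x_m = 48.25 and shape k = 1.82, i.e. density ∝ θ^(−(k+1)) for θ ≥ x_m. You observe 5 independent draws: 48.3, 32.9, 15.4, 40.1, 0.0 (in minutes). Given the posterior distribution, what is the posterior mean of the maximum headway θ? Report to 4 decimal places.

A Pareto(scale x_m, shape k) prior on the upper bound θ of Uniform(0, θ) is conjugate: posterior is Pareto(max(x_m, max xᵢ), k + n).
Sample maximum = 48.3; prior scale x_m = 48.25 → posterior scale = max = 48.30.
Posterior shape = 1.82 + 5 = 6.82.
E[θ|data] = k·x_m/(k−1) = 6.82·48.30/5.82 = 56.5990.

56.5990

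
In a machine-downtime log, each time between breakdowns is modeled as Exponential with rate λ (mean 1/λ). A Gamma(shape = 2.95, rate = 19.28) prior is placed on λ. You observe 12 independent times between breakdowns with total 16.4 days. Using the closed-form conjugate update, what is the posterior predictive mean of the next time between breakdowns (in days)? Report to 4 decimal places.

2.5577

With a Gamma(shape α, rate β) prior on the exponential rate λ, the posterior after n observations with total T = Σxᵢ is Gamma(α+n, β+T).
Posterior: Gamma(2.95+12, 19.28+16.4) = Gamma(14.95, 35.68).
The predictive distribution for the next observation is Lomax; its mean is β/(α−1) = 35.68/13.95 = 2.5577.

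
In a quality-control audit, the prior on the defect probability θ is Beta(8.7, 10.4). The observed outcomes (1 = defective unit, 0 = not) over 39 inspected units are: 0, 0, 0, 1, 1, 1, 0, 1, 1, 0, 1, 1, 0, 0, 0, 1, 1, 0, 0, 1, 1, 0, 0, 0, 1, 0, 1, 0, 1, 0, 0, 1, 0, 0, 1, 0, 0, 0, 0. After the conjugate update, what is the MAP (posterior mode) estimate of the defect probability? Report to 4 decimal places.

0.4225

The Beta prior is conjugate to a Binomial/Bernoulli likelihood; the update adds successes to α and failures to β.
Posterior: Beta(α+k, β+n−k) = Beta(8.7+16, 10.4+23) = Beta(24.7, 33.4).
Mode of Beta(a,b) for a,b>1 is (a−1)/(a+b−2) = 23.7/56.1 = 0.4225.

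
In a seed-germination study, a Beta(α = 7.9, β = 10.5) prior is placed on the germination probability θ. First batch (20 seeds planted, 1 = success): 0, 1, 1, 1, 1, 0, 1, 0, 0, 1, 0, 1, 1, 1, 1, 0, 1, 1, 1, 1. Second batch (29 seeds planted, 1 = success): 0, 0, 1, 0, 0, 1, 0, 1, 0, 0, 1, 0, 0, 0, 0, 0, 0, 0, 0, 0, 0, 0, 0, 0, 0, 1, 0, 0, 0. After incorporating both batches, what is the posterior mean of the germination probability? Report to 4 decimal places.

0.3991

The Beta prior is conjugate to a Binomial/Bernoulli likelihood; the update adds successes to α and failures to β.
After batch 1: Beta(7.9+14, 10.5+6) = Beta(21.9, 16.5).
After batch 2: Beta(21.9+5, 16.5+24) = Beta(26.9, 40.5).
Posterior mean = α/(α+β) = 26.9/67.4 = 0.3991.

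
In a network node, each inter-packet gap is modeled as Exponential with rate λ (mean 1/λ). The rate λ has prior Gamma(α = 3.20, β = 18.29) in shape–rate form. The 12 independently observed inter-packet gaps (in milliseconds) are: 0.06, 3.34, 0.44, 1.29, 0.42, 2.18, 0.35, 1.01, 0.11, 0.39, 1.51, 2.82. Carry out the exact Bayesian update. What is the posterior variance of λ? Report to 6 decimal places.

With a Gamma(shape α, rate β) prior on the exponential rate λ, the posterior after n observations with total T = Σxᵢ is Gamma(α+n, β+T).
Sum of observations T = 13.92 milliseconds; n = 12.
Posterior: Gamma(3.20+12, 18.29+13.92) = Gamma(15.20, 32.21).
Var = α/β² = 0.014651.

0.014651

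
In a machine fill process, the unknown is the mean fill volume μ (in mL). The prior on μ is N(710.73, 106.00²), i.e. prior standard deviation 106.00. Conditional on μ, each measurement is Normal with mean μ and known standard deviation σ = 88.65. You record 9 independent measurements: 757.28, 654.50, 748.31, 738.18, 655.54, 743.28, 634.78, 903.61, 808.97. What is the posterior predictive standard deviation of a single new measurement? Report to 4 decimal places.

For Normal data with known variance σ², a Normal(μ₀, σ₀²) prior on μ is conjugate. Posterior precision = 1/σ₀² + n/σ²; posterior mean is the precision-weighted average of μ₀ and x̄.
σ₀² = 106.00² = 11236, σ² = 88.65² = 7858.8225; σ² + n·σ₀² = 7858.8225 + 9·11236 = 108982.8225.
Posterior precision = 1/σ₀² + n/σ² = 1/11236 + 9/7858.8225 = (σ² + n·σ₀²)/(σ₀²σ²) = 108982.8225/(11236·7858.8225); posterior variance σₙ² = σ₀²σ²/(σ² + n·σ₀²) = 11236·7858.8225/108982.8225 = 810.235297.
Predictive variance for one new observation = σₙ² + σ² = 11236·7858.8225/108982.8225 + 7858.8225 = σ²·(σ₀² + 108982.8225)/108982.8225 = 7858.8225·120218.8225/108982.8225 = 8669.057797; SD = √(7858.8225·120218.8225/108982.8225) = 93.1078.

93.1078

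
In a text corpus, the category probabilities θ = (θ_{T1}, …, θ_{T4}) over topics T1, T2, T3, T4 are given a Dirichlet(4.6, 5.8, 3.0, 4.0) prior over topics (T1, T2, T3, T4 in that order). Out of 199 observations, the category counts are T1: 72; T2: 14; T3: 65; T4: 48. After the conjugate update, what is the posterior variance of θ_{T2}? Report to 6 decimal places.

0.000382

The Dirichlet prior is conjugate to the Multinomial likelihood: each posterior αⱼ = prior αⱼ + observed count nⱼ.
Posterior concentration: (76.6, 19.8, 68.0, 52.0), total = 216.4.
Var[θ_j] = α_j(Σα−α_j)/((Σα)²(Σα+1)) = 19.8·196.6/(216.4²·217.4) = 0.000382.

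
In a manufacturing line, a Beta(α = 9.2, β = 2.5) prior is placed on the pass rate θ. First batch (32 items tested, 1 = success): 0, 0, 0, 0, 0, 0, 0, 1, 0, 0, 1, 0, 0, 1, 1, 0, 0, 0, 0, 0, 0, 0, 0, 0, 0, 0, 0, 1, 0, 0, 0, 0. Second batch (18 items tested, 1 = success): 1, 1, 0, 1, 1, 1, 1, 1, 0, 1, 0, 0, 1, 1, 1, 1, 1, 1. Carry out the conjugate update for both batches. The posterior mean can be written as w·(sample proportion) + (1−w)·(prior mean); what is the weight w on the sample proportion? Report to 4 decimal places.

The Beta prior is conjugate to a Binomial/Bernoulli likelihood; the update adds successes to α and failures to β.
Total number of items tested: n = 32 + 18 = 50.
Posterior mean = (α₀+k)/(α₀+β₀+n) = [n/(α₀+β₀+n)]·(k/n) + [(α₀+β₀)/(α₀+β₀+n)]·α₀/(α₀+β₀), so only n and the prior enter the weight.
The weight on the data is w = n/(α₀+β₀+n) = 50/(9.2+2.5+50) = 50/61.7 = 0.8104.

0.8104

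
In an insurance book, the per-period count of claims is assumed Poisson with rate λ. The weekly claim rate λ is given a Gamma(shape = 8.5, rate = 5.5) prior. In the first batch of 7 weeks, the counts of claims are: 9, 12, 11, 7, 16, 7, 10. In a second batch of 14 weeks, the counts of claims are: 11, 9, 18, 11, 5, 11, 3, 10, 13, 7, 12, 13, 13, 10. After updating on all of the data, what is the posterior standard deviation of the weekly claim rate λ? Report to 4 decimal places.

With a Gamma(shape α, rate β) prior, the Poisson likelihood is conjugate: the posterior is Gamma(α + ΣXᵢ, β + n).
Batch 1: sum of counts S = 72 over n = 7 weeks.
After batch 1: Gamma(α+S, β+n) = Gamma(8.5+72, 5.5+7) = Gamma(80.5, 12.5).
Batch 2: sum of counts S = 146 over n = 14 weeks.
After batch 2: Gamma(α+S, β+n) = Gamma(80.5+146, 12.5+14) = Gamma(226.5, 26.5).
SD = √α/β = √226.5/26.5 = 0.5679.

0.5679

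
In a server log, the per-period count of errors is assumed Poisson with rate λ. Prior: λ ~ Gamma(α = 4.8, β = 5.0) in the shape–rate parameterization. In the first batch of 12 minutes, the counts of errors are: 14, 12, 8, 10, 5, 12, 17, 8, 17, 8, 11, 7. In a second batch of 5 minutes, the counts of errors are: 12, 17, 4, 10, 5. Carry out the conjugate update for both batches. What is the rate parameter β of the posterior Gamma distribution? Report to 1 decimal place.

22.0

With a Gamma(shape α, rate β) prior, the Poisson likelihood is conjugate: the posterior is Gamma(α + ΣXᵢ, β + n).
Batch 1: sum of counts S = 129 over n = 12 minutes.
After batch 1: Gamma(α+S, β+n) = Gamma(4.8+129, 5.0+12) = Gamma(133.8, 17.0).
Batch 2: sum of counts S = 48 over n = 5 minutes.
After batch 2: Gamma(α+S, β+n) = Gamma(133.8+48, 17.0+5) = Gamma(181.8, 22.0).
Posterior β = 22.0.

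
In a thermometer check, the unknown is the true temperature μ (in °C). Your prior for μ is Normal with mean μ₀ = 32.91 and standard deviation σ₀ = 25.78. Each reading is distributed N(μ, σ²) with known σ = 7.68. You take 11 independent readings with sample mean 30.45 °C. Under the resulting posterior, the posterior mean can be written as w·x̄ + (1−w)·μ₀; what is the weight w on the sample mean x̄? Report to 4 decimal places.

0.9920

For Normal data with known variance σ², a Normal(μ₀, σ₀²) prior on μ is conjugate. Posterior precision = 1/σ₀² + n/σ²; posterior mean is the precision-weighted average of μ₀ and x̄.
σ₀² = 25.78² = 664.6084, σ² = 7.68² = 58.9824. Prior precision 1/σ₀² = 1/664.6084; data precision n/σ² = 11/58.9824.
w = (n/σ²)/(1/σ₀² + n/σ²) = n·σ₀²/(σ² + n·σ₀²) = 11·664.6084/(58.9824 + 11·664.6084) = 7310.6924/7369.6748 = 0.9920.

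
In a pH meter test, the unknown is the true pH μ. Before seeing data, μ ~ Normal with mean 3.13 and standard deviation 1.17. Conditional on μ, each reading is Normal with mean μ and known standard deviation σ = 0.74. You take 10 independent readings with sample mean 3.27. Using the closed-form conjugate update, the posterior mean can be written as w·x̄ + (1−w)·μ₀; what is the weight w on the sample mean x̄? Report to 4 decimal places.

For Normal data with known variance σ², a Normal(μ₀, σ₀²) prior on μ is conjugate. Posterior precision = 1/σ₀² + n/σ²; posterior mean is the precision-weighted average of μ₀ and x̄.
σ₀² = 1.17² = 1.3689, σ² = 0.74² = 0.5476. Prior precision 1/σ₀² = 1/1.3689; data precision n/σ² = 10/0.5476.
w = (n/σ²)/(1/σ₀² + n/σ²) = n·σ₀²/(σ² + n·σ₀²) = 10·1.3689/(0.5476 + 10·1.3689) = 13.689/14.2366 = 0.9615.

0.9615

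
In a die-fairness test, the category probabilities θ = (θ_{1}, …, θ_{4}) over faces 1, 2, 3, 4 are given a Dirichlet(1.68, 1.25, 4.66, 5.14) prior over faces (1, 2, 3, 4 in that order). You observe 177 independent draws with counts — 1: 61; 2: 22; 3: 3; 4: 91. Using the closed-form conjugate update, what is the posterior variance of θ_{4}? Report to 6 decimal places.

0.001311

The Dirichlet prior is conjugate to the Multinomial likelihood: each posterior αⱼ = prior αⱼ + observed count nⱼ.
Posterior concentration: (62.68, 23.25, 7.66, 96.14), total = 189.73.
Var[θ_j] = α_j(Σα−α_j)/((Σα)²(Σα+1)) = 96.14·93.59/(189.73²·190.73) = 0.001311.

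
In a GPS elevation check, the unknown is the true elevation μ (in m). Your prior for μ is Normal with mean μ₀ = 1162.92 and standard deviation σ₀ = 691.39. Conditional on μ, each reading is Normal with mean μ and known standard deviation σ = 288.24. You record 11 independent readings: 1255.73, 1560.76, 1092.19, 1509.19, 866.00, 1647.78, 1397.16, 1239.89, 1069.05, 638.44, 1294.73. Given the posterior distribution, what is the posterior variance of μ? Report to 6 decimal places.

7435.452603

For Normal data with known variance σ², a Normal(μ₀, σ₀²) prior on μ is conjugate. Posterior precision = 1/σ₀² + n/σ²; posterior mean is the precision-weighted average of μ₀ and x̄.
σ₀² = 691.39² = 478020.1321, σ² = 288.24² = 83082.2976; σ² + n·σ₀² = 83082.2976 + 11·478020.1321 = 5341303.7507.
Posterior precision = 1/σ₀² + n/σ² = 1/478020.1321 + 11/83082.2976 = (σ² + n·σ₀²)/(σ₀²σ²) = 5341303.7507/(478020.1321·83082.2976); posterior variance σₙ² = σ₀²σ²/(σ² + n·σ₀²) = 478020.1321·83082.2976/5341303.7507 = 7435.452603.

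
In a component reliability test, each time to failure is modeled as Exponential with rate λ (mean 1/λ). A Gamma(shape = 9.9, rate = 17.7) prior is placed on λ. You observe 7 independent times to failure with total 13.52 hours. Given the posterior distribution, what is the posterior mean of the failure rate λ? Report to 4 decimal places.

0.5413

With a Gamma(shape α, rate β) prior on the exponential rate λ, the posterior after n observations with total T = Σxᵢ is Gamma(α+n, β+T).
Posterior: Gamma(9.9+7, 17.7+13.52) = Gamma(16.9, 31.22).
Posterior mean of λ = α/β = 16.9/31.22 = 0.5413.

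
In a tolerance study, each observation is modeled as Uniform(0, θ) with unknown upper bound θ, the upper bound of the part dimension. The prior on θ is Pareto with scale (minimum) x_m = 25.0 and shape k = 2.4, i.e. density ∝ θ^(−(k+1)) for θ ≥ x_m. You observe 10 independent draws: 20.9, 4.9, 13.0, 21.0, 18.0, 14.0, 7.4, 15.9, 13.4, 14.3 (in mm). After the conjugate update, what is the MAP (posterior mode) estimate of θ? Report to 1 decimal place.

25.0

A Pareto(scale x_m, shape k) prior on the upper bound θ of Uniform(0, θ) is conjugate: posterior is Pareto(max(x_m, max xᵢ), k + n).
Sample maximum = 21.0; prior scale x_m = 25.0 → posterior scale = max = 25.0.
Posterior shape = 2.4 + 10 = 12.4.
The Pareto density is decreasing on [x_m, ∞), so the mode is x_m = 25.0.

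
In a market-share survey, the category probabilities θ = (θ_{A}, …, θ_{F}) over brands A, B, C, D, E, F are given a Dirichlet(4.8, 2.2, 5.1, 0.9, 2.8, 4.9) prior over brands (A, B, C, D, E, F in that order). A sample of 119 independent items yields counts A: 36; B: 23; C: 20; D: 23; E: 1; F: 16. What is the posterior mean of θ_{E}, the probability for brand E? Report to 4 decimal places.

0.0272

The Dirichlet prior is conjugate to the Multinomial likelihood: each posterior αⱼ = prior αⱼ + observed count nⱼ.
Posterior concentration: (40.8, 25.2, 25.1, 23.9, 3.8, 20.9), total = 139.7.
E[θ_{E}|data] = α_{E}/Σα = 3.8/139.7 = 0.0272.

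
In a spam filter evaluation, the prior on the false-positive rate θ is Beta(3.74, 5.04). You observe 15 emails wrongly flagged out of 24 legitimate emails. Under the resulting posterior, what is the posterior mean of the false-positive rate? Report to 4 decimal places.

The Beta prior is conjugate to a Binomial/Bernoulli likelihood; the update adds successes to α and failures to β.
Posterior: Beta(α+k, β+n−k) = Beta(3.74+15, 5.04+9) = Beta(18.74, 14.04).
Posterior mean = α/(α+β) = 18.74/32.78 = 0.5717.

0.5717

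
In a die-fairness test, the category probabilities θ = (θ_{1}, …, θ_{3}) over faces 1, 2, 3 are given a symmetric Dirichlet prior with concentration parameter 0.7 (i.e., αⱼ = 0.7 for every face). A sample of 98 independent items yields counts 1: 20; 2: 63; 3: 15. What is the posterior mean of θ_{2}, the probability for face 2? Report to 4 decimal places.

0.6364

The Dirichlet prior is conjugate to the Multinomial likelihood: each posterior αⱼ = prior αⱼ + observed count nⱼ.
Posterior concentration: (20.7, 63.7, 15.7), total = 100.1.
E[θ_{2}|data] = α_{2}/Σα = 63.7/100.1 = 0.6364.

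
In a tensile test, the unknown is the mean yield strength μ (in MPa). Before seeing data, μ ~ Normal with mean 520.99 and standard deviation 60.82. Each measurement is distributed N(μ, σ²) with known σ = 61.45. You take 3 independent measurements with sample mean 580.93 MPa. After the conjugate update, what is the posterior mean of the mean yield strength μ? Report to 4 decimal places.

565.7122

For Normal data with known variance σ², a Normal(μ₀, σ₀²) prior on μ is conjugate. Posterior precision = 1/σ₀² + n/σ²; posterior mean is the precision-weighted average of μ₀ and x̄.
n·x̄ = 3·580.93 = 1742.79.
σ₀² = 60.82² = 3699.0724, σ² = 61.45² = 3776.1025; σ² + n·σ₀² = 3776.1025 + 3·3699.0724 = 14873.3197.
Posterior mean = (μ₀/σ₀² + n·x̄/σ²)/(1/σ₀² + n/σ²) = (σ²·μ₀ + σ₀²·n·x̄)/(σ² + n·σ₀²) = (3776.1025·520.99 + 3699.0724·1742.79)/14873.3197 = 8414018.029471/14873.3197 = 565.7122.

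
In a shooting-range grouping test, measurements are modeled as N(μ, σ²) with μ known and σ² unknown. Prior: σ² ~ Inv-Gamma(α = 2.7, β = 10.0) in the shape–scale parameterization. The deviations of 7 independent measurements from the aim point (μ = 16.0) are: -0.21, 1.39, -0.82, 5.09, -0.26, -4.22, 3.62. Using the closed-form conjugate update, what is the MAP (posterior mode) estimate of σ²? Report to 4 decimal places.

5.5234

With known mean μ and an Inverse-Gamma(α, β) prior on σ², the Normal likelihood is conjugate: posterior is Inv-Gamma(α + n/2, β + Σ(xᵢ−μ)²/2).
Σ(xᵢ−μ)² = (-0.21)² + (1.39)² + (-0.82)² + (5.09)² + (-0.26)² + (-4.22)² + (3.62)² = 59.5371.
Posterior: Inv-Gamma(2.7 + 7/2, 10.0 + 59.5371/2) = Inv-Gamma(6.20, 39.76855).
Mode = β/(α+1) = 39.76855/7.20 = 5.5234.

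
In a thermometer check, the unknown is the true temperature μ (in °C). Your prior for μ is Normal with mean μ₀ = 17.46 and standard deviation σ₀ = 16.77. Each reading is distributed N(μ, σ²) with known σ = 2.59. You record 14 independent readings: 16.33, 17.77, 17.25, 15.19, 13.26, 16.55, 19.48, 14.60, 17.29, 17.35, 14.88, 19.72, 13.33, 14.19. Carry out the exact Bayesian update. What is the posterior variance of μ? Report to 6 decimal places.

For Normal data with known variance σ², a Normal(μ₀, σ₀²) prior on μ is conjugate. Posterior precision = 1/σ₀² + n/σ²; posterior mean is the precision-weighted average of μ₀ and x̄.
σ₀² = 16.77² = 281.2329, σ² = 2.59² = 6.7081; σ² + n·σ₀² = 6.7081 + 14·281.2329 = 3943.9687.
Posterior precision = 1/σ₀² + n/σ² = 1/281.2329 + 14/6.7081 = (σ² + n·σ₀²)/(σ₀²σ²) = 3943.9687/(281.2329·6.7081); posterior variance σₙ² = σ₀²σ²/(σ² + n·σ₀²) = 281.2329·6.7081/3943.9687 = 0.478335.

0.478335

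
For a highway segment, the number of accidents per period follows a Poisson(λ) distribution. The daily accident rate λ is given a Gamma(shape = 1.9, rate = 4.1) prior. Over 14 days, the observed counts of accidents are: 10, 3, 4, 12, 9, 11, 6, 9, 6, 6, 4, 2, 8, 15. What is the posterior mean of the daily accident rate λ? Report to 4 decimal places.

5.9061

With a Gamma(shape α, rate β) prior, the Poisson likelihood is conjugate: the posterior is Gamma(α + ΣXᵢ, β + n).
Sum of counts S = 105 over n = 14 days.
Posterior: Gamma(α+S, β+n) = Gamma(1.9+105, 4.1+14) = Gamma(106.9, 18.1).
Posterior mean = α/β = 106.9/18.1 = 5.9061.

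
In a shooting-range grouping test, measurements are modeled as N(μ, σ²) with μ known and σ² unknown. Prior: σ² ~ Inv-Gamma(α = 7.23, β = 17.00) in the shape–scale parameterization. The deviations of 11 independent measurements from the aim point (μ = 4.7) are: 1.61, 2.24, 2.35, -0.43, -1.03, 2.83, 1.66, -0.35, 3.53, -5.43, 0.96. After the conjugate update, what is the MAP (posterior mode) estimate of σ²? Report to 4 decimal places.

With known mean μ and an Inverse-Gamma(α, β) prior on σ², the Normal likelihood is conjugate: posterior is Inv-Gamma(α + n/2, β + Σ(xᵢ−μ)²/2).
Σ(xᵢ−μ)² = (1.61)² + (2.24)² + (2.35)² + (-0.43)² + (-1.03)² + (2.83)² + (1.66)² + (-0.35)² + (3.53)² + (-5.43)² + (0.96)² = 68.1324.
Posterior: Inv-Gamma(7.23 + 11/2, 17.00 + 68.1324/2) = Inv-Gamma(12.73, 51.06620).
Mode = β/(α+1) = 51.06620/13.73 = 3.7193.

3.7193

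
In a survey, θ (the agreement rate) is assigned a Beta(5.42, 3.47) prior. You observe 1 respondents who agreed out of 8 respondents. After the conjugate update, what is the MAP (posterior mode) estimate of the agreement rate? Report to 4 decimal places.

0.3640

The Beta prior is conjugate to a Binomial/Bernoulli likelihood; the update adds successes to α and failures to β.
Posterior: Beta(α+k, β+n−k) = Beta(5.42+1, 3.47+7) = Beta(6.42, 10.47).
Mode of Beta(a,b) for a,b>1 is (a−1)/(a+b−2) = 5.42/14.89 = 0.3640.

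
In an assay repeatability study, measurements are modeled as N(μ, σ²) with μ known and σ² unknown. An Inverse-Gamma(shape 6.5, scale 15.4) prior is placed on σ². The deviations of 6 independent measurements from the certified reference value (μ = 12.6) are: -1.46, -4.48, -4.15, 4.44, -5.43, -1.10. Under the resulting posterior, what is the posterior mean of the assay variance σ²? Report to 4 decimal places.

7.0961

With known mean μ and an Inverse-Gamma(α, β) prior on σ², the Normal likelihood is conjugate: posterior is Inv-Gamma(α + n/2, β + Σ(xᵢ−μ)²/2).
Σ(xᵢ−μ)² = (-1.46)² + (-4.48)² + (-4.15)² + (4.44)² + (-5.43)² + (-1.10)² = 89.8330.
Posterior: Inv-Gamma(6.5 + 6/2, 15.4 + 89.8330/2) = Inv-Gamma(9.50, 60.31650).
E[σ²|data] = β/(α−1) = 60.31650/8.50 = 7.0961.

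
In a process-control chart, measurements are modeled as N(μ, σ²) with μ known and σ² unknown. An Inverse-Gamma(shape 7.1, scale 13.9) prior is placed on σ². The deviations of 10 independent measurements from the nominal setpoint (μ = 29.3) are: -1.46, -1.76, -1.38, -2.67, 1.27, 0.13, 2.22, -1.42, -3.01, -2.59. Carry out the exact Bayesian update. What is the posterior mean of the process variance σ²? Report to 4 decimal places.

With known mean μ and an Inverse-Gamma(α, β) prior on σ², the Normal likelihood is conjugate: posterior is Inv-Gamma(α + n/2, β + Σ(xᵢ−μ)²/2).
Σ(xᵢ−μ)² = (-1.46)² + (-1.76)² + (-1.38)² + (-2.67)² + (1.27)² + (0.13)² + (2.22)² + (-1.42)² + (-3.01)² + (-2.59)² = 38.6053.
Posterior: Inv-Gamma(7.1 + 10/2, 13.9 + 38.6053/2) = Inv-Gamma(12.10, 33.20265).
E[σ²|data] = β/(α−1) = 33.20265/11.10 = 2.9912.

2.9912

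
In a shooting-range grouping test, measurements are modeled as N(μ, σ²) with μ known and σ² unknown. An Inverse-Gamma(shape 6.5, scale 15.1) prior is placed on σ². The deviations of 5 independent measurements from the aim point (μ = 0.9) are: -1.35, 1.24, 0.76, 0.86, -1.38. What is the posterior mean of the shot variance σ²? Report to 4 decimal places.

2.2989

With known mean μ and an Inverse-Gamma(α, β) prior on σ², the Normal likelihood is conjugate: posterior is Inv-Gamma(α + n/2, β + Σ(xᵢ−μ)²/2).
Σ(xᵢ−μ)² = (-1.35)² + (1.24)² + (0.76)² + (0.86)² + (-1.38)² = 6.5817.
Posterior: Inv-Gamma(6.5 + 5/2, 15.1 + 6.5817/2) = Inv-Gamma(9.00, 18.39085).
E[σ²|data] = β/(α−1) = 18.39085/8.00 = 2.2989.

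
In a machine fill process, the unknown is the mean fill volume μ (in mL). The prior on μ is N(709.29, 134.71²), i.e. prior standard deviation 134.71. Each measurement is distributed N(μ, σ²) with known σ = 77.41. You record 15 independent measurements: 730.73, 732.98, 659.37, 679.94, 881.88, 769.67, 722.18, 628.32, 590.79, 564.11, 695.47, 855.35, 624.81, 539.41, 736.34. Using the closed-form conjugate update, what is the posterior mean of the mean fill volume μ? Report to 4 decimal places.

For Normal data with known variance σ², a Normal(μ₀, σ₀²) prior on μ is conjugate. Posterior precision = 1/σ₀² + n/σ²; posterior mean is the precision-weighted average of μ₀ and x̄.
Σxᵢ = 730.73 + 732.98 + 659.37 + 679.94 + 881.88 + 769.67 + 722.18 + 628.32 + 590.79 + 564.11 + 695.47 + 855.35 + 624.81 + 539.41 + 736.34 = 10411.35, so n·x̄ = 10411.35.
σ₀² = 134.71² = 18146.7841, σ² = 77.41² = 5992.3081; σ² + n·σ₀² = 5992.3081 + 15·18146.7841 = 278194.0696.
Posterior mean = (μ₀/σ₀² + n·x̄/σ²)/(1/σ₀² + n/σ²) = (σ²·μ₀ + σ₀²·n·x̄)/(σ² + n·σ₀²) = (5992.3081·709.29 + 18146.7841·10411.35)/278194.0696 = 193182804.851784/278194.0696 = 694.4174.

694.4174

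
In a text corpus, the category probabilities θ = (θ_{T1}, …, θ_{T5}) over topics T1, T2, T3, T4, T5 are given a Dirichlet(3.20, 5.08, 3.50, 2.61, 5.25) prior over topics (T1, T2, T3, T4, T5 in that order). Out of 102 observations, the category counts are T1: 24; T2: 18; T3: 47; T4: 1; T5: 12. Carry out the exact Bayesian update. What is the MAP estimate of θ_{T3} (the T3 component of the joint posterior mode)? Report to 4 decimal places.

0.4244

The Dirichlet prior is conjugate to the Multinomial likelihood: each posterior αⱼ = prior αⱼ + observed count nⱼ.
Posterior concentration: (27.20, 23.08, 50.50, 3.61, 17.25), total = 121.64.
Joint mode component: (α_{T3}−1)/(Σα−K) = 49.50/116.64 = 0.4244.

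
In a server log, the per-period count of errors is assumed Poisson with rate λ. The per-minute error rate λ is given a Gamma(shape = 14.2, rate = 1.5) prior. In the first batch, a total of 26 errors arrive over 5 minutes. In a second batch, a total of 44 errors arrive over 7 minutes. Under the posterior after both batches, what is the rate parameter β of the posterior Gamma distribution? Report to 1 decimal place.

With a Gamma(shape α, rate β) prior, the Poisson likelihood is conjugate: the posterior is Gamma(α + ΣXᵢ, β + n).
After batch 1: Gamma(α+S, β+n) = Gamma(14.2+26, 1.5+5) = Gamma(40.2, 6.5).
After batch 2: Gamma(α+S, β+n) = Gamma(40.2+44, 6.5+7) = Gamma(84.2, 13.5).
Posterior β = 13.5.

13.5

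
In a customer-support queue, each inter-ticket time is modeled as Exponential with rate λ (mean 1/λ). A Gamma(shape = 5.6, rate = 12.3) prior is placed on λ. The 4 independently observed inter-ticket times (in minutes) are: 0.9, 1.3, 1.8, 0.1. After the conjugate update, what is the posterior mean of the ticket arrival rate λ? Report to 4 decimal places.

With a Gamma(shape α, rate β) prior on the exponential rate λ, the posterior after n observations with total T = Σxᵢ is Gamma(α+n, β+T).
Sum of observations T = 4.1 minutes; n = 4.
Posterior: Gamma(5.6+4, 12.3+4.1) = Gamma(9.6, 16.4).
Posterior mean of λ = α/β = 9.6/16.4 = 0.5854.

0.5854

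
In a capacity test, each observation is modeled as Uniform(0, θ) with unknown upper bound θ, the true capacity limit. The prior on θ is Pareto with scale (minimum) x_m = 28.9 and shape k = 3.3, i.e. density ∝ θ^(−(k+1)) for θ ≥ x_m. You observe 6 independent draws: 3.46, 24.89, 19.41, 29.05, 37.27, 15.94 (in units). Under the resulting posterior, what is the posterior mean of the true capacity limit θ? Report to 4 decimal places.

41.7604

A Pareto(scale x_m, shape k) prior on the upper bound θ of Uniform(0, θ) is conjugate: posterior is Pareto(max(x_m, max xᵢ), k + n).
Sample maximum = 37.27; prior scale x_m = 28.9 → posterior scale = max = 37.27.
Posterior shape = 3.3 + 6 = 9.3.
E[θ|data] = k·x_m/(k−1) = 9.3·37.27/8.3 = 41.7604.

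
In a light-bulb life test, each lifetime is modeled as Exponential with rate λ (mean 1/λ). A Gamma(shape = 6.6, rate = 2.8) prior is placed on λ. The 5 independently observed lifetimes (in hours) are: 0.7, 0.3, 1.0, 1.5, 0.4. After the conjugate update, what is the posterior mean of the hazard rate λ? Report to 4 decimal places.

With a Gamma(shape α, rate β) prior on the exponential rate λ, the posterior after n observations with total T = Σxᵢ is Gamma(α+n, β+T).
Sum of observations T = 3.9 hours; n = 5.
Posterior: Gamma(6.6+5, 2.8+3.9) = Gamma(11.6, 6.7).
Posterior mean of λ = α/β = 11.6/6.7 = 1.7313.

1.7313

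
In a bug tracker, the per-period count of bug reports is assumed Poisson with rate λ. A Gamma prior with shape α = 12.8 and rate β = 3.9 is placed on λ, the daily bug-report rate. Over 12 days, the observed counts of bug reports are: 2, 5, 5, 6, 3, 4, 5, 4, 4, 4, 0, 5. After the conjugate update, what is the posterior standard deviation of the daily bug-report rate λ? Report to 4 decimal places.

With a Gamma(shape α, rate β) prior, the Poisson likelihood is conjugate: the posterior is Gamma(α + ΣXᵢ, β + n).
Sum of counts S = 47 over n = 12 days.
Posterior: Gamma(α+S, β+n) = Gamma(12.8+47, 3.9+12) = Gamma(59.8, 15.9).
SD = √α/β = √59.8/15.9 = 0.4864.

0.4864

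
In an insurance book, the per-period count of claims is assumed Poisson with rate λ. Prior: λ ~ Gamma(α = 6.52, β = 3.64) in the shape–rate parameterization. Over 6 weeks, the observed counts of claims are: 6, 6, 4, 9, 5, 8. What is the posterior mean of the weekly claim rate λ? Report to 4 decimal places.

With a Gamma(shape α, rate β) prior, the Poisson likelihood is conjugate: the posterior is Gamma(α + ΣXᵢ, β + n).
Sum of counts S = 38 over n = 6 weeks.
Posterior: Gamma(α+S, β+n) = Gamma(6.52+38, 3.64+6) = Gamma(44.52, 9.64).
Posterior mean = α/β = 44.52/9.64 = 4.6183.

4.6183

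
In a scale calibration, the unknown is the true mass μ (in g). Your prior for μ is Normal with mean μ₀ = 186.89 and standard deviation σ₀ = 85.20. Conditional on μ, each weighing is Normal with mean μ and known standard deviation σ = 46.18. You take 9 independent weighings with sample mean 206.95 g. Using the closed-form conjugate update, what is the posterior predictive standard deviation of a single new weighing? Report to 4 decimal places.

48.6010

For Normal data with known variance σ², a Normal(μ₀, σ₀²) prior on μ is conjugate. Posterior precision = 1/σ₀² + n/σ²; posterior mean is the precision-weighted average of μ₀ and x̄.
σ₀² = 85.20² = 7259.04, σ² = 46.18² = 2132.5924; σ² + n·σ₀² = 2132.5924 + 9·7259.04 = 67463.9524.
Posterior precision = 1/σ₀² + n/σ² = 1/7259.04 + 9/2132.5924 = (σ² + n·σ₀²)/(σ₀²σ²) = 67463.9524/(7259.04·2132.5924); posterior variance σₙ² = σ₀²σ²/(σ² + n·σ₀²) = 7259.04·2132.5924/67463.9524 = 229.464373.
Predictive variance for one new observation = σₙ² + σ² = 7259.04·2132.5924/67463.9524 + 2132.5924 = σ²·(σ₀² + 67463.9524)/67463.9524 = 2132.5924·74722.9924/67463.9524 = 2362.056773; SD = √(2132.5924·74722.9924/67463.9524) = 48.6010.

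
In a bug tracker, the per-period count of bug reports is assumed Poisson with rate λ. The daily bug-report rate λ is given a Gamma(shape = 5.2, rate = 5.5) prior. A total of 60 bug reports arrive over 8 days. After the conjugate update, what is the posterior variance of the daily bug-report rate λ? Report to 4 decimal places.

With a Gamma(shape α, rate β) prior, the Poisson likelihood is conjugate: the posterior is Gamma(α + ΣXᵢ, β + n).
Posterior: Gamma(α+S, β+n) = Gamma(5.2+60, 5.5+8) = Gamma(65.2, 13.5).
Var = α/β² = 65.2/13.5² = 0.3578.

0.3578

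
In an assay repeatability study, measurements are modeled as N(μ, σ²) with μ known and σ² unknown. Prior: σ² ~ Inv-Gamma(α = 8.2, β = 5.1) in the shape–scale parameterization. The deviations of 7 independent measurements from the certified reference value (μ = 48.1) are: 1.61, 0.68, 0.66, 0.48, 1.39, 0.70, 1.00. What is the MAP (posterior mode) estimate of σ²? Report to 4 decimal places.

With known mean μ and an Inverse-Gamma(α, β) prior on σ², the Normal likelihood is conjugate: posterior is Inv-Gamma(α + n/2, β + Σ(xᵢ−μ)²/2).
Σ(xᵢ−μ)² = (1.61)² + (0.68)² + (0.66)² + (0.48)² + (1.39)² + (0.70)² + (1.00)² = 7.1426.
Posterior: Inv-Gamma(8.2 + 7/2, 5.1 + 7.1426/2) = Inv-Gamma(11.70, 8.67130).
Mode = β/(α+1) = 8.67130/12.70 = 0.6828.

0.6828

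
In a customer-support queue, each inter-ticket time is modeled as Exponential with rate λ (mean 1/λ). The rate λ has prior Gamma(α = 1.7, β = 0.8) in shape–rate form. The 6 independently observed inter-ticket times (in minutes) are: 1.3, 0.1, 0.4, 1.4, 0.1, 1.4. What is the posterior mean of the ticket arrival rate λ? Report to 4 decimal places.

With a Gamma(shape α, rate β) prior on the exponential rate λ, the posterior after n observations with total T = Σxᵢ is Gamma(α+n, β+T).
Sum of observations T = 4.7 minutes; n = 6.
Posterior: Gamma(1.7+6, 0.8+4.7) = Gamma(7.7, 5.5).
Posterior mean of λ = α/β = 7.7/5.5 = 1.4000.

1.4000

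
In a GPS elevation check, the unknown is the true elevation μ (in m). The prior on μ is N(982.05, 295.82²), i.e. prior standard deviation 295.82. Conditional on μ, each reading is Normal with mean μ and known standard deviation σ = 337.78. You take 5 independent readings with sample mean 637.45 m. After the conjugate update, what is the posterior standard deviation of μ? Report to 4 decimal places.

134.5341

For Normal data with known variance σ², a Normal(μ₀, σ₀²) prior on μ is conjugate. Posterior precision = 1/σ₀² + n/σ²; posterior mean is the precision-weighted average of μ₀ and x̄.
σ₀² = 295.82² = 87509.4724, σ² = 337.78² = 114095.3284; σ² + n·σ₀² = 114095.3284 + 5·87509.4724 = 551642.6904.
Posterior precision = 1/σ₀² + n/σ² = 1/87509.4724 + 5/114095.3284 = (σ² + n·σ₀²)/(σ₀²σ²) = 551642.6904/(87509.4724·114095.3284); posterior variance σₙ² = σ₀²σ²/(σ² + n·σ₀²) = 87509.4724·114095.3284/551642.6904 = 18099.436765.
Posterior SD = √σₙ² = √(87509.4724·114095.3284/551642.6904) = 134.5341.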